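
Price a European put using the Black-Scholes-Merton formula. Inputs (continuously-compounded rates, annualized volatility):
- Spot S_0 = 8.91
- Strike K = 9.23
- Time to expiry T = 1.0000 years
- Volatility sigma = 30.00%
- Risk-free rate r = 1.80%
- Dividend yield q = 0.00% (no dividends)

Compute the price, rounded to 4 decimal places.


Answer: Price = 1.1511

Derivation:
d1 = (ln(S/K) + (r - q + 0.5*sigma^2) * T) / (sigma * sqrt(T)) = 0.09238398
d2 = d1 - sigma * sqrt(T) = -0.20761602
exp(-rT) = 0.98216103; exp(-qT) = 1.00000000
P = K * exp(-rT) * N(-d2) - S_0 * exp(-qT) * N(-d1)
N(-d1) = 0.46319648; N(-d2) = 0.58223560
P = 9.2300 * 0.98216103 * 0.58223560 - 8.9100 * 1.00000000 * 0.46319648 = 1.1511


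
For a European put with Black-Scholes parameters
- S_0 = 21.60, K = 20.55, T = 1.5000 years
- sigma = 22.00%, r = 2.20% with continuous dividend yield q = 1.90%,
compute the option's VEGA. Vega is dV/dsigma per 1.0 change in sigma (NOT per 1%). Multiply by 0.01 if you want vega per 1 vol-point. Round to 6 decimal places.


Answer: Vega = 9.693112

Derivation:
d1 = 0.3363682877; d2 = 0.0669244160
phi(d1) = 0.3769999042; exp(-qT) = 0.9719022941; exp(-rT) = 0.9675385596
Vega = S * exp(-qT) * phi(d1) * sqrt(T) = 21.6000 * 0.9719022941 * 0.3769999042 * 1.2247448714 = 9.693112


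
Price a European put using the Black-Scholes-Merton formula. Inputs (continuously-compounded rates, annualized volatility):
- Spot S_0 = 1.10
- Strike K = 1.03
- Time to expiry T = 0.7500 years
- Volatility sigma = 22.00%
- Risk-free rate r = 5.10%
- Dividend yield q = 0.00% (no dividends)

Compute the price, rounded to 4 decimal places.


Answer: Price = 0.0365

Derivation:
d1 = (ln(S/K) + (r - q + 0.5*sigma^2) * T) / (sigma * sqrt(T)) = 0.64112846
d2 = d1 - sigma * sqrt(T) = 0.45060287
exp(-rT) = 0.96247229; exp(-qT) = 1.00000000
P = K * exp(-rT) * N(-d2) - S_0 * exp(-qT) * N(-d1)
N(-d1) = 0.26071961; N(-d2) = 0.32613790
P = 1.0300 * 0.96247229 * 0.32613790 - 1.1000 * 1.00000000 * 0.26071961 = 0.0365


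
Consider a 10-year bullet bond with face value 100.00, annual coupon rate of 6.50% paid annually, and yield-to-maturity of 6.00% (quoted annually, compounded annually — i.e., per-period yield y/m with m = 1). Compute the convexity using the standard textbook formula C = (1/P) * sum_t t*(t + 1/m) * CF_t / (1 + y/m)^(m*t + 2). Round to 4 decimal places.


Coupon per period c = face * coupon_rate / m = 6.500000
Periods per year m = 1; per-period yield y/m = 0.060000
Number of cashflows N = 10
Cashflows (t years, CF_t, discount factor 1/(1+y/m)^(m*t), PV):
  t = 1.0000: CF_t = 6.500000, DF = 0.943396, PV = 6.132075
  t = 2.0000: CF_t = 6.500000, DF = 0.889996, PV = 5.784977
  t = 3.0000: CF_t = 6.500000, DF = 0.839619, PV = 5.457525
  t = 4.0000: CF_t = 6.500000, DF = 0.792094, PV = 5.148609
  t = 5.0000: CF_t = 6.500000, DF = 0.747258, PV = 4.857178
  t = 6.0000: CF_t = 6.500000, DF = 0.704961, PV = 4.582244
  t = 7.0000: CF_t = 6.500000, DF = 0.665057, PV = 4.322871
  t = 8.0000: CF_t = 6.500000, DF = 0.627412, PV = 4.078180
  t = 9.0000: CF_t = 6.500000, DF = 0.591898, PV = 3.847340
  t = 10.0000: CF_t = 106.500000, DF = 0.558395, PV = 59.469044
Price P = sum_t PV_t = 103.680044
Convexity numerator sum_t t*(t + 1/m) * CF_t / (1+y/m)^(m*t + 2):
  t = 1.0000: term = 10.915051
  t = 2.0000: term = 30.891653
  t = 3.0000: term = 58.286137
  t = 4.0000: term = 91.644870
  t = 5.0000: term = 129.686137
  t = 6.0000: term = 171.283577
  t = 7.0000: term = 215.451041
  t = 8.0000: term = 261.328756
  t = 9.0000: term = 308.170702
  t = 10.0000: term = 5821.996094
Convexity = (1/P) * sum = 7099.654019 / 103.680044 = 68.476573

Answer: Convexity = 68.4766


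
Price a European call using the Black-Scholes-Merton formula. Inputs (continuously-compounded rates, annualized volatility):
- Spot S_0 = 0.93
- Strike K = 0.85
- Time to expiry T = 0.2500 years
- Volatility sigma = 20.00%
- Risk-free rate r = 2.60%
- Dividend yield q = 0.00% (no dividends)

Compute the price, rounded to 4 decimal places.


Answer: Price = 0.0934

Derivation:
d1 = (ln(S/K) + (r - q + 0.5*sigma^2) * T) / (sigma * sqrt(T)) = 1.01448237
d2 = d1 - sigma * sqrt(T) = 0.91448237
exp(-rT) = 0.99352108; exp(-qT) = 1.00000000
C = S_0 * exp(-qT) * N(d1) - K * exp(-rT) * N(d2)
N(d1) = 0.84482368; N(d2) = 0.81976828
C = 0.9300 * 1.00000000 * 0.84482368 - 0.8500 * 0.99352108 * 0.81976828 = 0.0934


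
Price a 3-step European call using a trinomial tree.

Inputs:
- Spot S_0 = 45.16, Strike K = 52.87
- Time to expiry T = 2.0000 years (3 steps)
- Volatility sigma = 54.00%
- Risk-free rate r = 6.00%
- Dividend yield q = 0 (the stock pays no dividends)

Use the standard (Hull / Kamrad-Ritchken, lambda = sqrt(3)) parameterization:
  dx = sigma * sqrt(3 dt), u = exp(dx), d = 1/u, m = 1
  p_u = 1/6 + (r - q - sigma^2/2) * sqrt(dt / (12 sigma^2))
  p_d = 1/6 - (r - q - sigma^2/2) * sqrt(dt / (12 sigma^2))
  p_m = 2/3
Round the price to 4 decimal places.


Answer: Price = V(0,0) = 12.4783

Derivation:
dt = T/N = 0.666667; dx = sigma*sqrt(3*dt) = 0.763675
u = exp(dx) = 2.146150; d = 1/u = 0.465951
p_u = 0.129216, p_m = 0.666667, p_d = 0.204117
Discount per step: exp(-r*dt) = 0.960789
Stock lattice S(k, j) with j the centered position index:
  k=0: S(0,+0) = 45.1600
  k=1: S(1,-1) = 21.0423; S(1,+0) = 45.1600; S(1,+1) = 96.9201
  k=2: S(2,-2) = 9.8047; S(2,-1) = 21.0423; S(2,+0) = 45.1600; S(2,+1) = 96.9201; S(2,+2) = 208.0051
  k=3: S(3,-3) = 4.5685; S(3,-2) = 9.8047; S(3,-1) = 21.0423; S(3,+0) = 45.1600; S(3,+1) = 96.9201; S(3,+2) = 208.0051; S(3,+3) = 446.4100
Terminal payoffs V(N, j) = max(S_T - K, 0):
  V(3,-3) = 0.000000; V(3,-2) = 0.000000; V(3,-1) = 0.000000; V(3,+0) = 0.000000; V(3,+1) = 44.050113; V(3,+2) = 155.135056; V(3,+3) = 393.539955
Backward induction: V(k, j) = exp(-r*dt) * [p_u * V(k+1, j+1) + p_m * V(k+1, j) + p_d * V(k+1, j-1)]
  V(2,-2) = exp(-r*dt) * [p_u*0.000000 + p_m*0.000000 + p_d*0.000000] = 0.000000
  V(2,-1) = exp(-r*dt) * [p_u*0.000000 + p_m*0.000000 + p_d*0.000000] = 0.000000
  V(2,+0) = exp(-r*dt) * [p_u*44.050113 + p_m*0.000000 + p_d*0.000000] = 5.468802
  V(2,+1) = exp(-r*dt) * [p_u*155.135056 + p_m*44.050113 + p_d*0.000000] = 47.475204
  V(2,+2) = exp(-r*dt) * [p_u*393.539955 + p_m*155.135056 + p_d*44.050113] = 156.864719
  V(1,-1) = exp(-r*dt) * [p_u*5.468802 + p_m*0.000000 + p_d*0.000000] = 0.678949
  V(1,+0) = exp(-r*dt) * [p_u*47.475204 + p_m*5.468802 + p_d*0.000000] = 9.396937
  V(1,+1) = exp(-r*dt) * [p_u*156.864719 + p_m*47.475204 + p_d*5.468802] = 50.956308
  V(0,+0) = exp(-r*dt) * [p_u*50.956308 + p_m*9.396937 + p_d*0.678949] = 12.478340


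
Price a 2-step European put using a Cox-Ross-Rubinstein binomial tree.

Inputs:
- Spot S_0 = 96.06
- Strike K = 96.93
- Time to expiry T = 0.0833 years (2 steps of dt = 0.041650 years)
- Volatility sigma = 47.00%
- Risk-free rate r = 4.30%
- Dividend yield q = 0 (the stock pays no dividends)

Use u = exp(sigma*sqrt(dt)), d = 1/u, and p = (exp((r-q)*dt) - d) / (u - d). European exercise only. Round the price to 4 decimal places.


Answer: Price = V(0,0) = 5.0878

Derivation:
dt = T/N = 0.041650
u = exp(sigma*sqrt(dt)) = 1.100670; d = 1/u = 0.908537
p = (exp((r-q)*dt) - d) / (u - d) = 0.485368
Discount per step: exp(-r*dt) = 0.998211
Stock lattice S(k, i) with i counting down-moves:
  k=0: S(0,0) = 96.0600
  k=1: S(1,0) = 105.7304; S(1,1) = 87.2741
  k=2: S(2,0) = 116.3743; S(2,1) = 96.0600; S(2,2) = 79.2918
Terminal payoffs V(N, i) = max(K - S_T, 0):
  V(2,0) = 0.000000; V(2,1) = 0.870000; V(2,2) = 17.638203
Backward induction: V(k, i) = exp(-r*dt) * [p * V(k+1, i) + (1-p) * V(k+1, i+1)].
  V(1,0) = exp(-r*dt) * [p*0.000000 + (1-p)*0.870000] = 0.446928
  V(1,1) = exp(-r*dt) * [p*0.870000 + (1-p)*17.638203] = 9.482450
  V(0,0) = exp(-r*dt) * [p*0.446928 + (1-p)*9.482450] = 5.087774


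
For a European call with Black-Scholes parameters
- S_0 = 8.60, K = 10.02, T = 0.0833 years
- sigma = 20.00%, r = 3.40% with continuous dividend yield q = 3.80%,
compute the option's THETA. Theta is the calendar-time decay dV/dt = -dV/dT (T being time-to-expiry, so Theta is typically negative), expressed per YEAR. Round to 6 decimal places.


d1 = -2.6243756554; d2 = -2.6820991341
phi(d1) = 0.0127450499; exp(-qT) = 0.9968396046; exp(-rT) = 0.9971718069
Theta = -S*exp(-qT)*phi(d1)*sigma/(2*sqrt(T)) - r*K*exp(-rT)*N(d2) + q*S*exp(-qT)*N(d1)
N(d1) = 0.0043403992; N(d2) = 0.0036580888; sqrt(T) = 0.2886173938
Term 1 = -8.6000 * 0.9968396046 * 0.0127450499 * 0.2000 / (2 * 0.2886173938) = -0.0378567019
Term 2 = -0.0340 * 10.0200 * 0.9971718069 * 0.0036580888 = -0.0012427131
Term 3 = 0.0380 * 8.6000 * 0.9968396046 * 0.0043403992 = 0.0014139596
Theta = -0.0378567019 + (-0.0012427131) + (0.0014139596) = -0.037685

Answer: Theta = -0.037685


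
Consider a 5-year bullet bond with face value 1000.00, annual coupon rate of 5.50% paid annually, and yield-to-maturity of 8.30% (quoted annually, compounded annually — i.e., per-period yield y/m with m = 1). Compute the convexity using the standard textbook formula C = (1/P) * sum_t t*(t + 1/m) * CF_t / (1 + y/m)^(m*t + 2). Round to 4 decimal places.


Answer: Convexity = 22.0042

Derivation:
Coupon per period c = face * coupon_rate / m = 55.000000
Periods per year m = 1; per-period yield y/m = 0.083000
Number of cashflows N = 5
Cashflows (t years, CF_t, discount factor 1/(1+y/m)^(m*t), PV):
  t = 1.0000: CF_t = 55.000000, DF = 0.923361, PV = 50.784857
  t = 2.0000: CF_t = 55.000000, DF = 0.852596, PV = 46.892758
  t = 3.0000: CF_t = 55.000000, DF = 0.787254, PV = 43.298945
  t = 4.0000: CF_t = 55.000000, DF = 0.726919, PV = 39.980559
  t = 5.0000: CF_t = 1055.000000, DF = 0.671209, PV = 708.125406
Price P = sum_t PV_t = 889.082526
Convexity numerator sum_t t*(t + 1/m) * CF_t / (1+y/m)^(m*t + 2):
  t = 1.0000: term = 86.597891
  t = 2.0000: term = 239.883355
  t = 3.0000: term = 442.997885
  t = 4.0000: term = 681.744975
  t = 5.0000: term = 18112.338162
Convexity = (1/P) * sum = 19563.562267 / 889.082526 = 22.004214


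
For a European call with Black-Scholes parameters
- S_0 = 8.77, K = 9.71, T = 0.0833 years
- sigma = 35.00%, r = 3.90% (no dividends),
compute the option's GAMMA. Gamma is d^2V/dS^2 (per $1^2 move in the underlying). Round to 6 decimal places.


d1 = -0.9252848029; d2 = -1.0263008908
phi(d1) = 0.2600153746; exp(-qT) = 1.0000000000; exp(-rT) = 0.9967565713
Gamma = exp(-qT) * phi(d1) / (S * sigma * sqrt(T)) = 1.0000000000 * 0.2600153746 / (8.7700 * 0.3500 * 0.2886173938) = 0.293501

Answer: Gamma = 0.293501


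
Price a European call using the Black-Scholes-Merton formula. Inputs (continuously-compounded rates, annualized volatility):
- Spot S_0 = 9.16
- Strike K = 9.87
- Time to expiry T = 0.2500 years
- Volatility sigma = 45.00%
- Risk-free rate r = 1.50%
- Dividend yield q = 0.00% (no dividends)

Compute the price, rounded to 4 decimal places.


Answer: Price = 0.5558

Derivation:
d1 = (ln(S/K) + (r - q + 0.5*sigma^2) * T) / (sigma * sqrt(T)) = -0.20262744
d2 = d1 - sigma * sqrt(T) = -0.42762744
exp(-rT) = 0.99625702; exp(-qT) = 1.00000000
C = S_0 * exp(-qT) * N(d1) - K * exp(-rT) * N(d2)
N(d1) = 0.41971312; N(d2) = 0.33446119
C = 9.1600 * 1.00000000 * 0.41971312 - 9.8700 * 0.99625702 * 0.33446119 = 0.5558


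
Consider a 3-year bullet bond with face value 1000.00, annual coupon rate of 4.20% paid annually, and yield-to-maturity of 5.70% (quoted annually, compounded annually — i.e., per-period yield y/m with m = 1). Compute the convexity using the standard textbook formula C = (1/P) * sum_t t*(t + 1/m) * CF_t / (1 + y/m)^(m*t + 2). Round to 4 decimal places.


Answer: Convexity = 10.1597

Derivation:
Coupon per period c = face * coupon_rate / m = 42.000000
Periods per year m = 1; per-period yield y/m = 0.057000
Number of cashflows N = 3
Cashflows (t years, CF_t, discount factor 1/(1+y/m)^(m*t), PV):
  t = 1.0000: CF_t = 42.000000, DF = 0.946074, PV = 39.735099
  t = 2.0000: CF_t = 42.000000, DF = 0.895056, PV = 37.592336
  t = 3.0000: CF_t = 1042.000000, DF = 0.846789, PV = 882.353793
Price P = sum_t PV_t = 959.681229
Convexity numerator sum_t t*(t + 1/m) * CF_t / (1+y/m)^(m*t + 2):
  t = 1.0000: term = 71.130248
  t = 2.0000: term = 201.883391
  t = 3.0000: term = 9477.068691
Convexity = (1/P) * sum = 9750.082331 / 959.681229 = 10.159709


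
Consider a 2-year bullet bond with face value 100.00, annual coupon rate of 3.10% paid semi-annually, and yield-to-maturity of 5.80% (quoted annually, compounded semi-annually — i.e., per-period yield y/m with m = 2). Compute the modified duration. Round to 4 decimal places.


Answer: Modified duration = 1.8983

Derivation:
Coupon per period c = face * coupon_rate / m = 1.550000
Periods per year m = 2; per-period yield y/m = 0.029000
Number of cashflows N = 4
Cashflows (t years, CF_t, discount factor 1/(1+y/m)^(m*t), PV):
  t = 0.5000: CF_t = 1.550000, DF = 0.971817, PV = 1.506317
  t = 1.0000: CF_t = 1.550000, DF = 0.944429, PV = 1.463865
  t = 1.5000: CF_t = 1.550000, DF = 0.917812, PV = 1.422609
  t = 2.0000: CF_t = 101.550000, DF = 0.891946, PV = 90.577104
Price P = sum_t PV_t = 94.969894
First compute Macaulay numerator sum_t t * PV_t:
  t * PV_t at t = 0.5000: 0.753158
  t * PV_t at t = 1.0000: 1.463865
  t * PV_t at t = 1.5000: 2.133914
  t * PV_t at t = 2.0000: 181.154207
Macaulay duration D = 185.505144 / 94.969894 = 1.953305
Modified duration = D / (1 + y/m) = 1.953305 / (1 + 0.029000) = 1.898255


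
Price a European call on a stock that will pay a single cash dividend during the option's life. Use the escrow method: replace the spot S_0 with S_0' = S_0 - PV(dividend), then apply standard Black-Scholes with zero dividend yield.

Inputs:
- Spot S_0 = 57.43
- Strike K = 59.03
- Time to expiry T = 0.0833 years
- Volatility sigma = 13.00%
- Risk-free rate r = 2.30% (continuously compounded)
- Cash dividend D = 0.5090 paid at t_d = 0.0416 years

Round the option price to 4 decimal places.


PV(D) = D * exp(-r * t_d) = 0.5090 * 0.99904366 = 0.50851322
S_0' = S_0 - PV(D) = 57.4300 - 0.50851322 = 56.92148678
d1 = (ln(S_0'/K) + (r + sigma^2/2)*T) / (sigma*sqrt(T)) = -0.89959691
d2 = d1 - sigma*sqrt(T) = -0.93711717
exp(-rT) = 0.99808593
N(d1) = 0.18416740; N(d2) = 0.17434915
C = S_0' * N(d1) - K * exp(-rT) * N(d2) = 56.92148678 * 0.18416740 - 59.0300 * 0.99808593 * 0.17434915 = 0.2110

Answer: Price = 0.2110


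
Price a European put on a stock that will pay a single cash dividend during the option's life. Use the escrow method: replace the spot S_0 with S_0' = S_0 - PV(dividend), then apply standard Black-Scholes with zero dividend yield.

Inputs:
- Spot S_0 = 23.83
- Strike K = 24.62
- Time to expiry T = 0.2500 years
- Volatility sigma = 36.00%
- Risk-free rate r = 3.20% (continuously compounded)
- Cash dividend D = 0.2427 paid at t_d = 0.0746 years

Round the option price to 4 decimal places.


PV(D) = D * exp(-r * t_d) = 0.2427 * 0.99761565 = 0.24212132
S_0' = S_0 - PV(D) = 23.8300 - 0.24212132 = 23.58787868
d1 = (ln(S_0'/K) + (r + sigma^2/2)*T) / (sigma*sqrt(T)) = -0.10347864
d2 = d1 - sigma*sqrt(T) = -0.28347864
exp(-rT) = 0.99203191
N(-d1) = 0.54120845; N(-d2) = 0.61159502
P = K * exp(-rT) * N(-d2) - S_0' * N(-d1) = 24.6200 * 0.99203191 * 0.61159502 - 23.58787868 * 0.54120845 = 2.1715

Answer: Price = 2.1715


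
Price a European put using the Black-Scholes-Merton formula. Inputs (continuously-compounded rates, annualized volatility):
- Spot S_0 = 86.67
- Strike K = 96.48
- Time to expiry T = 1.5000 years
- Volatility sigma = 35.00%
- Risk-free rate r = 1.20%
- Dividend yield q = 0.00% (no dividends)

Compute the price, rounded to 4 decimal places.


d1 = (ln(S/K) + (r - q + 0.5*sigma^2) * T) / (sigma * sqrt(T)) = 0.00617521
d2 = d1 - sigma * sqrt(T) = -0.42248549
exp(-rT) = 0.98216103; exp(-qT) = 1.00000000
P = K * exp(-rT) * N(-d2) - S_0 * exp(-qT) * N(-d1)
N(-d1) = 0.49753646; N(-d2) = 0.66366466
P = 96.4800 * 0.98216103 * 0.66366466 - 86.6700 * 1.00000000 * 0.49753646 = 19.7666

Answer: Price = 19.7666


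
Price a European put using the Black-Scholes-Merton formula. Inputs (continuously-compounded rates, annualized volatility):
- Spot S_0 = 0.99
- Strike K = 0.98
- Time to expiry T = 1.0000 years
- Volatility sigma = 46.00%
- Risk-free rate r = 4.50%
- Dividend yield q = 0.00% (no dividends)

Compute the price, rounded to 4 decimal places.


d1 = (ln(S/K) + (r - q + 0.5*sigma^2) * T) / (sigma * sqrt(T)) = 0.34989646
d2 = d1 - sigma * sqrt(T) = -0.11010354
exp(-rT) = 0.95599748; exp(-qT) = 1.00000000
P = K * exp(-rT) * N(-d2) - S_0 * exp(-qT) * N(-d1)
N(-d1) = 0.36320820; N(-d2) = 0.54383637
P = 0.9800 * 0.95599748 * 0.54383637 - 0.9900 * 1.00000000 * 0.36320820 = 0.1499

Answer: Price = 0.1499


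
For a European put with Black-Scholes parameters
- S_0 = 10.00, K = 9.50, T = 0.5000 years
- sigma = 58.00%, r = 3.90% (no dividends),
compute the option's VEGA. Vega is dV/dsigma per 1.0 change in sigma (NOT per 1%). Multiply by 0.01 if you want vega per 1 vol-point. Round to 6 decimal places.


d1 = 0.3776762028; d2 = -0.0324457303
phi(d1) = 0.3714807659; exp(-qT) = 1.0000000000; exp(-rT) = 0.9806888952
Vega = S * exp(-qT) * phi(d1) * sqrt(T) = 10.0000 * 1.0000000000 * 0.3714807659 * 0.7071067812 = 2.626766

Answer: Vega = 2.626766


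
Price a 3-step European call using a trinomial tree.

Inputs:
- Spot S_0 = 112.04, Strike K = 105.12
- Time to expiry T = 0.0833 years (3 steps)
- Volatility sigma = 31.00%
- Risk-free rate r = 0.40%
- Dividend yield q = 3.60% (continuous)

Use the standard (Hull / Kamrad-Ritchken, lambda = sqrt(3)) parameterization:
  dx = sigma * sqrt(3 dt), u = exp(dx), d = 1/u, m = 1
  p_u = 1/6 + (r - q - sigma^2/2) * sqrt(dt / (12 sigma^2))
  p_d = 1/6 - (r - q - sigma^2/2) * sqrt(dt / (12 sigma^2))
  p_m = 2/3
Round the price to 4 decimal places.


Answer: Price = V(0,0) = 8.1405

Derivation:
dt = T/N = 0.027767; dx = sigma*sqrt(3*dt) = 0.089471
u = exp(dx) = 1.093596; d = 1/u = 0.914414
p_u = 0.154245, p_m = 0.666667, p_d = 0.179088
Discount per step: exp(-r*dt) = 0.999889
Stock lattice S(k, j) with j the centered position index:
  k=0: S(0,+0) = 112.0400
  k=1: S(1,-1) = 102.4510; S(1,+0) = 112.0400; S(1,+1) = 122.5265
  k=2: S(2,-2) = 93.6827; S(2,-1) = 102.4510; S(2,+0) = 112.0400; S(2,+1) = 122.5265; S(2,+2) = 133.9945
  k=3: S(3,-3) = 85.6648; S(3,-2) = 93.6827; S(3,-1) = 102.4510; S(3,+0) = 112.0400; S(3,+1) = 122.5265; S(3,+2) = 133.9945; S(3,+3) = 146.5359
Terminal payoffs V(N, j) = max(S_T - K, 0):
  V(3,-3) = 0.000000; V(3,-2) = 0.000000; V(3,-1) = 0.000000; V(3,+0) = 6.920000; V(3,+1) = 17.406501; V(3,+2) = 28.874497; V(3,+3) = 41.415853
Backward induction: V(k, j) = exp(-r*dt) * [p_u * V(k+1, j+1) + p_m * V(k+1, j) + p_d * V(k+1, j-1)]
  V(2,-2) = exp(-r*dt) * [p_u*0.000000 + p_m*0.000000 + p_d*0.000000] = 0.000000
  V(2,-1) = exp(-r*dt) * [p_u*6.920000 + p_m*0.000000 + p_d*0.000000] = 1.067259
  V(2,+0) = exp(-r*dt) * [p_u*17.406501 + p_m*6.920000 + p_d*0.000000] = 7.297393
  V(2,+1) = exp(-r*dt) * [p_u*28.874497 + p_m*17.406501 + p_d*6.920000] = 17.295457
  V(2,+2) = exp(-r*dt) * [p_u*41.415853 + p_m*28.874497 + p_d*17.406501] = 28.751967
  V(1,-1) = exp(-r*dt) * [p_u*7.297393 + p_m*1.067259 + p_d*0.000000] = 1.836890
  V(1,+0) = exp(-r*dt) * [p_u*17.295457 + p_m*7.297393 + p_d*1.067259] = 7.722946
  V(1,+1) = exp(-r*dt) * [p_u*28.751967 + p_m*17.295457 + p_d*7.297393] = 17.270117
  V(0,+0) = exp(-r*dt) * [p_u*17.270117 + p_m*7.722946 + p_d*1.836890] = 8.140525


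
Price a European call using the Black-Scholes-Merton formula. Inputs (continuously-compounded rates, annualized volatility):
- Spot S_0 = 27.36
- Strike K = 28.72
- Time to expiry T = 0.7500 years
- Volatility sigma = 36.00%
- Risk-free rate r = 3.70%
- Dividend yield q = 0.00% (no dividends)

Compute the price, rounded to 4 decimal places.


d1 = (ln(S/K) + (r - q + 0.5*sigma^2) * T) / (sigma * sqrt(T)) = 0.08929154
d2 = d1 - sigma * sqrt(T) = -0.22247760
exp(-rT) = 0.97263149; exp(-qT) = 1.00000000
C = S_0 * exp(-qT) * N(d1) - K * exp(-rT) * N(d2)
N(d1) = 0.53557489; N(d2) = 0.41197105
C = 27.3600 * 1.00000000 * 0.53557489 - 28.7200 * 0.97263149 * 0.41197105 = 3.1453

Answer: Price = 3.1453


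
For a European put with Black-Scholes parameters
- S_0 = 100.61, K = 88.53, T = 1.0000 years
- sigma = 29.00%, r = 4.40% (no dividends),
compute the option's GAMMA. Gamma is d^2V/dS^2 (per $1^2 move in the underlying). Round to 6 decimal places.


Answer: Gamma = 0.010415

Derivation:
d1 = 0.7377937196; d2 = 0.4477937196
phi(d1) = 0.3038842765; exp(-qT) = 1.0000000000; exp(-rT) = 0.9569539575
Gamma = exp(-qT) * phi(d1) / (S * sigma * sqrt(T)) = 1.0000000000 * 0.3038842765 / (100.6100 * 0.2900 * 1.0000000000) = 0.010415


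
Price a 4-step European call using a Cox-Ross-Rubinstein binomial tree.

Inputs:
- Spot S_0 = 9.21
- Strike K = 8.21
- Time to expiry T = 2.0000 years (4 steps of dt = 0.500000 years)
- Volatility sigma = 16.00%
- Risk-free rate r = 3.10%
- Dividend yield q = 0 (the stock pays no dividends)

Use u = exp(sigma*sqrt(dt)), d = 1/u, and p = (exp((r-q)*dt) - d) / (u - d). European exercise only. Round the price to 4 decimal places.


Answer: Price = V(0,0) = 1.7624

Derivation:
dt = T/N = 0.500000
u = exp(sigma*sqrt(dt)) = 1.119785; d = 1/u = 0.893028
p = (exp((r-q)*dt) - d) / (u - d) = 0.540633
Discount per step: exp(-r*dt) = 0.984620
Stock lattice S(k, i) with i counting down-moves:
  k=0: S(0,0) = 9.2100
  k=1: S(1,0) = 10.3132; S(1,1) = 8.2248
  k=2: S(2,0) = 11.5486; S(2,1) = 9.2100; S(2,2) = 7.3450
  k=3: S(3,0) = 12.9320; S(3,1) = 10.3132; S(3,2) = 8.2248; S(3,3) = 6.5593
  k=4: S(4,0) = 14.4810; S(4,1) = 11.5486; S(4,2) = 9.2100; S(4,3) = 7.3450; S(4,4) = 5.8576
Terminal payoffs V(N, i) = max(S_T - K, 0):
  V(4,0) = 6.271011; V(4,1) = 3.338598; V(4,2) = 1.000000; V(4,3) = 0.000000; V(4,4) = 0.000000
Backward induction: V(k, i) = exp(-r*dt) * [p * V(k+1, i) + (1-p) * V(k+1, i+1)].
  V(3,0) = exp(-r*dt) * [p*6.271011 + (1-p)*3.338598] = 4.848225
  V(3,1) = exp(-r*dt) * [p*3.338598 + (1-p)*1.000000] = 2.229498
  V(3,2) = exp(-r*dt) * [p*1.000000 + (1-p)*0.000000] = 0.532318
  V(3,3) = exp(-r*dt) * [p*0.000000 + (1-p)*0.000000] = 0.000000
  V(2,0) = exp(-r*dt) * [p*4.848225 + (1-p)*2.229498] = 3.589203
  V(2,1) = exp(-r*dt) * [p*2.229498 + (1-p)*0.532318] = 1.427570
  V(2,2) = exp(-r*dt) * [p*0.532318 + (1-p)*0.000000] = 0.283363
  V(1,0) = exp(-r*dt) * [p*3.589203 + (1-p)*1.427570] = 2.556290
  V(1,1) = exp(-r*dt) * [p*1.427570 + (1-p)*0.283363] = 0.888087
  V(0,0) = exp(-r*dt) * [p*2.556290 + (1-p)*0.888087] = 1.762443


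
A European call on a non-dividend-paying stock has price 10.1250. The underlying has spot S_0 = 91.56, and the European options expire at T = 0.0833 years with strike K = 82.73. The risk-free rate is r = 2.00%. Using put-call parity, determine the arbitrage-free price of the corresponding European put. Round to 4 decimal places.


Put-call parity: C - P = S_0 * exp(-qT) - K * exp(-rT).
S_0 * exp(-qT) = 91.5600 * 1.00000000 = 91.56000000
K * exp(-rT) = 82.7300 * 0.99833539 = 82.59228657
P = C - S*exp(-qT) + K*exp(-rT)
P = 10.1250 - 91.56000000 + 82.59228657 = 1.1573

Answer: Put price = 1.1573


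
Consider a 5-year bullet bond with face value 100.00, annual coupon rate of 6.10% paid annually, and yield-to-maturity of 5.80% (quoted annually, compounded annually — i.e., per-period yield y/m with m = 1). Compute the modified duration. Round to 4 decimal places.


Answer: Modified duration = 4.2165

Derivation:
Coupon per period c = face * coupon_rate / m = 6.100000
Periods per year m = 1; per-period yield y/m = 0.058000
Number of cashflows N = 5
Cashflows (t years, CF_t, discount factor 1/(1+y/m)^(m*t), PV):
  t = 1.0000: CF_t = 6.100000, DF = 0.945180, PV = 5.765595
  t = 2.0000: CF_t = 6.100000, DF = 0.893364, PV = 5.449523
  t = 3.0000: CF_t = 6.100000, DF = 0.844390, PV = 5.150778
  t = 4.0000: CF_t = 6.100000, DF = 0.798100, PV = 4.868410
  t = 5.0000: CF_t = 106.100000, DF = 0.754348, PV = 80.036308
Price P = sum_t PV_t = 101.270615
First compute Macaulay numerator sum_t t * PV_t:
  t * PV_t at t = 1.0000: 5.765595
  t * PV_t at t = 2.0000: 10.899046
  t * PV_t at t = 3.0000: 15.452334
  t * PV_t at t = 4.0000: 19.473641
  t * PV_t at t = 5.0000: 400.181539
Macaulay duration D = 451.772155 / 101.270615 = 4.461039
Modified duration = D / (1 + y/m) = 4.461039 / (1 + 0.058000) = 4.216483


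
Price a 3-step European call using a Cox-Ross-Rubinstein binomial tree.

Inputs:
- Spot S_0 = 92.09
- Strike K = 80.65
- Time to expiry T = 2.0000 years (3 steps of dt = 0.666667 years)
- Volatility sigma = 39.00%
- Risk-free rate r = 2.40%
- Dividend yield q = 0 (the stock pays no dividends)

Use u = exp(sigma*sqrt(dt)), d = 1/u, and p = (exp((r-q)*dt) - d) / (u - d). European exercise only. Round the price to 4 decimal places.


dt = T/N = 0.666667
u = exp(sigma*sqrt(dt)) = 1.374972; d = 1/u = 0.727287
p = (exp((r-q)*dt) - d) / (u - d) = 0.445960
Discount per step: exp(-r*dt) = 0.984127
Stock lattice S(k, i) with i counting down-moves:
  k=0: S(0,0) = 92.0900
  k=1: S(1,0) = 126.6212; S(1,1) = 66.9759
  k=2: S(2,0) = 174.1007; S(2,1) = 92.0900; S(2,2) = 48.7107
  k=3: S(3,0) = 239.3836; S(3,1) = 126.6212; S(3,2) = 66.9759; S(3,3) = 35.4267
Terminal payoffs V(N, i) = max(S_T - K, 0):
  V(3,0) = 158.733618; V(3,1) = 45.971209; V(3,2) = 0.000000; V(3,3) = 0.000000
Backward induction: V(k, i) = exp(-r*dt) * [p * V(k+1, i) + (1-p) * V(k+1, i+1)].
  V(2,0) = exp(-r*dt) * [p*158.733618 + (1-p)*45.971209] = 94.730801
  V(2,1) = exp(-r*dt) * [p*45.971209 + (1-p)*0.000000] = 20.175890
  V(2,2) = exp(-r*dt) * [p*0.000000 + (1-p)*0.000000] = 0.000000
  V(1,0) = exp(-r*dt) * [p*94.730801 + (1-p)*20.175890] = 52.576378
  V(1,1) = exp(-r*dt) * [p*20.175890 + (1-p)*0.000000] = 8.854815
  V(0,0) = exp(-r*dt) * [p*52.576378 + (1-p)*8.854815] = 27.902829

Answer: Price = V(0,0) = 27.9028


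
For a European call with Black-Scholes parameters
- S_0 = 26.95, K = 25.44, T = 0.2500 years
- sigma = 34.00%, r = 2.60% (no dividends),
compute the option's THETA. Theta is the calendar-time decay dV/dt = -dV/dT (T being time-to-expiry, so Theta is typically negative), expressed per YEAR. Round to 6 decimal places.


d1 = 0.4624150523; d2 = 0.2924150523
phi(d1) = 0.3584907671; exp(-qT) = 1.0000000000; exp(-rT) = 0.9935210793
Theta = -S*exp(-qT)*phi(d1)*sigma/(2*sqrt(T)) - r*K*exp(-rT)*N(d2) + q*S*exp(-qT)*N(d1)
N(d1) = 0.6781081465; N(d2) = 0.6150153496; sqrt(T) = 0.5000000000
Term 1 = -26.9500 * 1.0000000000 * 0.3584907671 * 0.3400 / (2 * 0.5000000000) = -3.2848508989
Term 2 = -0.0260 * 25.4400 * 0.9935210793 * 0.6150153496 = -0.4041601554
Term 3 = 0 (no dividend yield, q = 0)
Theta = -3.2848508989 + (-0.4041601554) + (0.0000000000) = -3.689011

Answer: Theta = -3.689011


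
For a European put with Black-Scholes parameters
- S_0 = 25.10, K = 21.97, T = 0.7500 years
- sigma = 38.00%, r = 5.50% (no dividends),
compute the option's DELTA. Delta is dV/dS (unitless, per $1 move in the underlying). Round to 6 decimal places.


d1 = 0.6946130252; d2 = 0.3655233718
phi(d1) = 0.3134290813; exp(-qT) = 1.0000000000; exp(-rT) = 0.9595892027
N(-d1) = 0.2436489236
Delta = -exp(-qT) * N(-d1) = -1.0000000000 * 0.2436489236 = -0.243649

Answer: Delta = -0.243649


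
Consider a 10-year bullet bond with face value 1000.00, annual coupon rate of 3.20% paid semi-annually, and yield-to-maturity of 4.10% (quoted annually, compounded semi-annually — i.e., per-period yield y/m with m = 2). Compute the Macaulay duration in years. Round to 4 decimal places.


Answer: Macaulay duration = 8.5710 years

Derivation:
Coupon per period c = face * coupon_rate / m = 16.000000
Periods per year m = 2; per-period yield y/m = 0.020500
Number of cashflows N = 20
Cashflows (t years, CF_t, discount factor 1/(1+y/m)^(m*t), PV):
  t = 0.5000: CF_t = 16.000000, DF = 0.979912, PV = 15.678589
  t = 1.0000: CF_t = 16.000000, DF = 0.960227, PV = 15.363634
  t = 1.5000: CF_t = 16.000000, DF = 0.940938, PV = 15.055007
  t = 2.0000: CF_t = 16.000000, DF = 0.922036, PV = 14.752579
  t = 2.5000: CF_t = 16.000000, DF = 0.903514, PV = 14.456226
  t = 3.0000: CF_t = 16.000000, DF = 0.885364, PV = 14.165827
  t = 3.5000: CF_t = 16.000000, DF = 0.867579, PV = 13.881261
  t = 4.0000: CF_t = 16.000000, DF = 0.850151, PV = 13.602412
  t = 4.5000: CF_t = 16.000000, DF = 0.833073, PV = 13.329164
  t = 5.0000: CF_t = 16.000000, DF = 0.816338, PV = 13.061405
  t = 5.5000: CF_t = 16.000000, DF = 0.799939, PV = 12.799025
  t = 6.0000: CF_t = 16.000000, DF = 0.783870, PV = 12.541916
  t = 6.5000: CF_t = 16.000000, DF = 0.768123, PV = 12.289971
  t = 7.0000: CF_t = 16.000000, DF = 0.752693, PV = 12.043088
  t = 7.5000: CF_t = 16.000000, DF = 0.737573, PV = 11.801164
  t = 8.0000: CF_t = 16.000000, DF = 0.722756, PV = 11.564100
  t = 8.5000: CF_t = 16.000000, DF = 0.708237, PV = 11.331798
  t = 9.0000: CF_t = 16.000000, DF = 0.694010, PV = 11.104163
  t = 9.5000: CF_t = 16.000000, DF = 0.680069, PV = 10.881100
  t = 10.0000: CF_t = 1016.000000, DF = 0.666407, PV = 677.069931
Price P = sum_t PV_t = 926.772359
Macaulay numerator sum_t t * PV_t:
  t * PV_t at t = 0.5000: 7.839294
  t * PV_t at t = 1.0000: 15.363634
  t * PV_t at t = 1.5000: 22.582510
  t * PV_t at t = 2.0000: 29.505158
  t * PV_t at t = 2.5000: 36.140566
  t * PV_t at t = 3.0000: 42.497480
  t * PV_t at t = 3.5000: 48.584413
  t * PV_t at t = 4.0000: 54.409646
  t * PV_t at t = 4.5000: 59.981237
  t * PV_t at t = 5.0000: 65.307024
  t * PV_t at t = 5.5000: 70.394637
  t * PV_t at t = 6.0000: 75.251494
  t * PV_t at t = 6.5000: 79.884813
  t * PV_t at t = 7.0000: 84.301615
  t * PV_t at t = 7.5000: 88.508730
  t * PV_t at t = 8.0000: 92.512800
  t * PV_t at t = 8.5000: 96.320284
  t * PV_t at t = 9.0000: 99.937465
  t * PV_t at t = 9.5000: 103.370452
  t * PV_t at t = 10.0000: 6770.699309
Macaulay duration D = (sum_t t * PV_t) / P = 7943.392562 / 926.772359 = 8.571029


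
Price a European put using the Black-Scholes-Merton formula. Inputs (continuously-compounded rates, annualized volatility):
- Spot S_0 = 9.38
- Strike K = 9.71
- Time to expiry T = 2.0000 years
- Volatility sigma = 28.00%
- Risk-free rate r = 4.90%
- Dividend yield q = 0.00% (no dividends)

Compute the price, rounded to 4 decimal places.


d1 = (ln(S/K) + (r - q + 0.5*sigma^2) * T) / (sigma * sqrt(T)) = 0.35815837
d2 = d1 - sigma * sqrt(T) = -0.03782142
exp(-rT) = 0.90664890; exp(-qT) = 1.00000000
P = K * exp(-rT) * N(-d2) - S_0 * exp(-qT) * N(-d1)
N(-d1) = 0.36011240; N(-d2) = 0.51508497
P = 9.7100 * 0.90664890 * 0.51508497 - 9.3800 * 1.00000000 * 0.36011240 = 1.1567

Answer: Price = 1.1567


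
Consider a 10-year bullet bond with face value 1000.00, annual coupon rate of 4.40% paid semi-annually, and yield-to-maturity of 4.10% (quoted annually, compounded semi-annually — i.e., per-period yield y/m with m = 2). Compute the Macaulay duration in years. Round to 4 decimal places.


Answer: Macaulay duration = 8.2224 years

Derivation:
Coupon per period c = face * coupon_rate / m = 22.000000
Periods per year m = 2; per-period yield y/m = 0.020500
Number of cashflows N = 20
Cashflows (t years, CF_t, discount factor 1/(1+y/m)^(m*t), PV):
  t = 0.5000: CF_t = 22.000000, DF = 0.979912, PV = 21.558060
  t = 1.0000: CF_t = 22.000000, DF = 0.960227, PV = 21.124997
  t = 1.5000: CF_t = 22.000000, DF = 0.940938, PV = 20.700634
  t = 2.0000: CF_t = 22.000000, DF = 0.922036, PV = 20.284796
  t = 2.5000: CF_t = 22.000000, DF = 0.903514, PV = 19.877311
  t = 3.0000: CF_t = 22.000000, DF = 0.885364, PV = 19.478012
  t = 3.5000: CF_t = 22.000000, DF = 0.867579, PV = 19.086734
  t = 4.0000: CF_t = 22.000000, DF = 0.850151, PV = 18.703316
  t = 4.5000: CF_t = 22.000000, DF = 0.833073, PV = 18.327600
  t = 5.0000: CF_t = 22.000000, DF = 0.816338, PV = 17.959432
  t = 5.5000: CF_t = 22.000000, DF = 0.799939, PV = 17.598659
  t = 6.0000: CF_t = 22.000000, DF = 0.783870, PV = 17.245134
  t = 6.5000: CF_t = 22.000000, DF = 0.768123, PV = 16.898710
  t = 7.0000: CF_t = 22.000000, DF = 0.752693, PV = 16.559246
  t = 7.5000: CF_t = 22.000000, DF = 0.737573, PV = 16.226601
  t = 8.0000: CF_t = 22.000000, DF = 0.722756, PV = 15.900637
  t = 8.5000: CF_t = 22.000000, DF = 0.708237, PV = 15.581222
  t = 9.0000: CF_t = 22.000000, DF = 0.694010, PV = 15.268224
  t = 9.5000: CF_t = 22.000000, DF = 0.680069, PV = 14.961513
  t = 10.0000: CF_t = 1022.000000, DF = 0.666407, PV = 681.068375
Price P = sum_t PV_t = 1024.409214
Macaulay numerator sum_t t * PV_t:
  t * PV_t at t = 0.5000: 10.779030
  t * PV_t at t = 1.0000: 21.124997
  t * PV_t at t = 1.5000: 31.050951
  t * PV_t at t = 2.0000: 40.569592
  t * PV_t at t = 2.5000: 49.693278
  t * PV_t at t = 3.0000: 58.434036
  t * PV_t at t = 3.5000: 66.803568
  t * PV_t at t = 4.0000: 74.813263
  t * PV_t at t = 4.5000: 82.474200
  t * PV_t at t = 5.0000: 89.797159
  t * PV_t at t = 5.5000: 96.792626
  t * PV_t at t = 6.0000: 103.470804
  t * PV_t at t = 6.5000: 109.841618
  t * PV_t at t = 7.0000: 115.914721
  t * PV_t at t = 7.5000: 121.699504
  t * PV_t at t = 8.0000: 127.205100
  t * PV_t at t = 8.5000: 132.440391
  t * PV_t at t = 9.0000: 137.414014
  t * PV_t at t = 9.5000: 142.134372
  t * PV_t at t = 10.0000: 6810.683753
Macaulay duration D = (sum_t t * PV_t) / P = 8423.136977 / 1024.409214 = 8.222434


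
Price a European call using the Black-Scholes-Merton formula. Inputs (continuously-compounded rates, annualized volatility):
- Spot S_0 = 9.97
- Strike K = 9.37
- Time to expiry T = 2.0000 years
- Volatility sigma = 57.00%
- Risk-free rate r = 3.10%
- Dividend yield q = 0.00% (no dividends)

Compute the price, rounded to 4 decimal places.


Answer: Price = 3.5539

Derivation:
d1 = (ln(S/K) + (r - q + 0.5*sigma^2) * T) / (sigma * sqrt(T)) = 0.55696132
d2 = d1 - sigma * sqrt(T) = -0.24914041
exp(-rT) = 0.93988289; exp(-qT) = 1.00000000
C = S_0 * exp(-qT) * N(d1) - K * exp(-rT) * N(d2)
N(d1) = 0.71122307; N(d2) = 0.40162609
C = 9.9700 * 1.00000000 * 0.71122307 - 9.3700 * 0.93988289 * 0.40162609 = 3.5539


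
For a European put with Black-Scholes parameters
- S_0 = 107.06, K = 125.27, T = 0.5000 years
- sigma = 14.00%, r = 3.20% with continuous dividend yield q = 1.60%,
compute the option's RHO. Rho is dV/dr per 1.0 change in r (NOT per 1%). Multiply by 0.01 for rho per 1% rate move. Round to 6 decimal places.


Answer: Rho = -57.947351

Derivation:
d1 = -1.4564579690; d2 = -1.5554529183
phi(d1) = 0.1381281446; exp(-qT) = 0.9920319148; exp(-rT) = 0.9841273201
N(-d2) = 0.9400808803
Rho = -K*T*exp(-rT)*N(-d2) = -125.2700 * 0.5000 * 0.9841273201 * 0.9400808803 = -57.947351


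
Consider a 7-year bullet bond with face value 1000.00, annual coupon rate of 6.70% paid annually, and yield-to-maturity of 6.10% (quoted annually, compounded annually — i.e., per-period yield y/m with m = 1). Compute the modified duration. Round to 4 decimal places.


Answer: Modified duration = 5.4975

Derivation:
Coupon per period c = face * coupon_rate / m = 67.000000
Periods per year m = 1; per-period yield y/m = 0.061000
Number of cashflows N = 7
Cashflows (t years, CF_t, discount factor 1/(1+y/m)^(m*t), PV):
  t = 1.0000: CF_t = 67.000000, DF = 0.942507, PV = 63.147974
  t = 2.0000: CF_t = 67.000000, DF = 0.888320, PV = 59.517412
  t = 3.0000: CF_t = 67.000000, DF = 0.837247, PV = 56.095581
  t = 4.0000: CF_t = 67.000000, DF = 0.789112, PV = 52.870482
  t = 5.0000: CF_t = 67.000000, DF = 0.743743, PV = 49.830803
  t = 6.0000: CF_t = 67.000000, DF = 0.700983, PV = 46.965884
  t = 7.0000: CF_t = 1067.000000, DF = 0.660682, PV = 704.947431
Price P = sum_t PV_t = 1033.375565
First compute Macaulay numerator sum_t t * PV_t:
  t * PV_t at t = 1.0000: 63.147974
  t * PV_t at t = 2.0000: 119.034823
  t * PV_t at t = 3.0000: 168.286743
  t * PV_t at t = 4.0000: 211.481927
  t * PV_t at t = 5.0000: 249.154014
  t * PV_t at t = 6.0000: 281.795303
  t * PV_t at t = 7.0000: 4934.632016
Macaulay duration D = 6027.532799 / 1033.375565 = 5.832858
Modified duration = D / (1 + y/m) = 5.832858 / (1 + 0.061000) = 5.497510


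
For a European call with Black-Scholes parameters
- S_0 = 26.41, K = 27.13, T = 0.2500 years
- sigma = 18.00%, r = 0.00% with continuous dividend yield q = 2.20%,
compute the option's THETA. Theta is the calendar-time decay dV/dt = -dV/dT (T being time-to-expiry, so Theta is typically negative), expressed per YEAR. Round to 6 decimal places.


Answer: Theta = -1.577324

Derivation:
d1 = -0.3149711151; d2 = -0.4049711151
phi(d1) = 0.3796361690; exp(-qT) = 0.9945150973; exp(-rT) = 1.0000000000
Theta = -S*exp(-qT)*phi(d1)*sigma/(2*sqrt(T)) - r*K*exp(-rT)*N(d2) + q*S*exp(-qT)*N(d1)
N(d1) = 0.3763917926; N(d2) = 0.3427493716; sqrt(T) = 0.5000000000
Term 1 = -26.4100 * 0.9945150973 * 0.3796361690 * 0.1800 / (2 * 0.5000000000) = -1.7948157372
Term 2 = -0.0000 * 27.1300 * 1.0000000000 * 0.3427493716 = -0.0000000000
Term 3 = 0.0220 * 26.4100 * 0.9945150973 * 0.3763917926 = 0.2174916596
Theta = -1.7948157372 + (-0.0000000000) + (0.2174916596) = -1.577324


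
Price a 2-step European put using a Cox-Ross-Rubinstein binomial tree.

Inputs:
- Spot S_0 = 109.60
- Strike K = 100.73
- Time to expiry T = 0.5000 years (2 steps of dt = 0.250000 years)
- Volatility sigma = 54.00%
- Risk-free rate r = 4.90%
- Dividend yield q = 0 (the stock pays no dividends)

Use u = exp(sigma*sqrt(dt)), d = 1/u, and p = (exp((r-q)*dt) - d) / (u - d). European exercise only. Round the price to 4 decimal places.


dt = T/N = 0.250000
u = exp(sigma*sqrt(dt)) = 1.309964; d = 1/u = 0.763379
p = (exp((r-q)*dt) - d) / (u - d) = 0.455457
Discount per step: exp(-r*dt) = 0.987825
Stock lattice S(k, i) with i counting down-moves:
  k=0: S(0,0) = 109.6000
  k=1: S(1,0) = 143.5721; S(1,1) = 83.6664
  k=2: S(2,0) = 188.0744; S(2,1) = 109.6000; S(2,2) = 63.8692
Terminal payoffs V(N, i) = max(K - S_T, 0):
  V(2,0) = 0.000000; V(2,1) = 0.000000; V(2,2) = 36.860792
Backward induction: V(k, i) = exp(-r*dt) * [p * V(k+1, i) + (1-p) * V(k+1, i+1)].
  V(1,0) = exp(-r*dt) * [p*0.000000 + (1-p)*0.000000] = 0.000000
  V(1,1) = exp(-r*dt) * [p*0.000000 + (1-p)*36.860792] = 19.827907
  V(0,0) = exp(-r*dt) * [p*0.000000 + (1-p)*19.827907] = 10.665693

Answer: Price = V(0,0) = 10.6657


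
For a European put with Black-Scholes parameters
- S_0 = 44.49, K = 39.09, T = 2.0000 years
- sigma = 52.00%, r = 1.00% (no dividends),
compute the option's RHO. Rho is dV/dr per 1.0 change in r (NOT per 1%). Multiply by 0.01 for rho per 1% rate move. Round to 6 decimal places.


Answer: Rho = -43.323671

Derivation:
d1 = 0.5708497046; d2 = -0.1645413479
phi(d1) = 0.3389599820; exp(-qT) = 1.0000000000; exp(-rT) = 0.9801986733
N(-d2) = 0.5653475003
Rho = -K*T*exp(-rT)*N(-d2) = -39.0900 * 2.0000 * 0.9801986733 * 0.5653475003 = -43.323671


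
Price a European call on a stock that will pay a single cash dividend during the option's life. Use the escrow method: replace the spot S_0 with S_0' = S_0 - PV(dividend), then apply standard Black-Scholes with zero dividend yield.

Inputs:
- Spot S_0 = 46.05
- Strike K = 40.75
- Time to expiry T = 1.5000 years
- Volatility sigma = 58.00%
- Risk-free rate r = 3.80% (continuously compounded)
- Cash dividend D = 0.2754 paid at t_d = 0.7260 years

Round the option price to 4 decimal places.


Answer: Price = 15.6713

Derivation:
PV(D) = D * exp(-r * t_d) = 0.2754 * 0.97278907 = 0.26790611
S_0' = S_0 - PV(D) = 46.0500 - 0.26790611 = 45.78209389
d1 = (ln(S_0'/K) + (r + sigma^2/2)*T) / (sigma*sqrt(T)) = 0.59933272
d2 = d1 - sigma*sqrt(T) = -0.11101930
exp(-rT) = 0.94459407
N(d1) = 0.72552448; N(d2) = 0.45580052
C = S_0' * N(d1) - K * exp(-rT) * N(d2) = 45.78209389 * 0.72552448 - 40.7500 * 0.94459407 * 0.45580052 = 15.6713


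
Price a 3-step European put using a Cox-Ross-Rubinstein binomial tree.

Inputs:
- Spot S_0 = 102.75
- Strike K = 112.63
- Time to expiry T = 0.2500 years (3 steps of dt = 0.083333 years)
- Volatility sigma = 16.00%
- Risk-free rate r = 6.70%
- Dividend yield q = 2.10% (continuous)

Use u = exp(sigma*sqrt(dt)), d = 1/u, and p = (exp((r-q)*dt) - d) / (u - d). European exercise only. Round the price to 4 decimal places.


dt = T/N = 0.083333
u = exp(sigma*sqrt(dt)) = 1.047271; d = 1/u = 0.954862
p = (exp((r-q)*dt) - d) / (u - d) = 0.530017
Discount per step: exp(-r*dt) = 0.994432
Stock lattice S(k, i) with i counting down-moves:
  k=0: S(0,0) = 102.7500
  k=1: S(1,0) = 107.6071; S(1,1) = 98.1121
  k=2: S(2,0) = 112.6939; S(2,1) = 102.7500; S(2,2) = 93.6836
  k=3: S(3,0) = 118.0210; S(3,1) = 107.6071; S(3,2) = 98.1121; S(3,3) = 89.4549
Terminal payoffs V(N, i) = max(K - S_T, 0):
  V(3,0) = 0.000000; V(3,1) = 5.022874; V(3,2) = 14.517887; V(3,3) = 23.175082
Backward induction: V(k, i) = exp(-r*dt) * [p * V(k+1, i) + (1-p) * V(k+1, i+1)].
  V(2,0) = exp(-r*dt) * [p*0.000000 + (1-p)*5.022874] = 2.347522
  V(2,1) = exp(-r*dt) * [p*5.022874 + (1-p)*14.517887] = 9.432557
  V(2,2) = exp(-r*dt) * [p*14.517887 + (1-p)*23.175082] = 18.483136
  V(1,0) = exp(-r*dt) * [p*2.347522 + (1-p)*9.432557] = 5.645758
  V(1,1) = exp(-r*dt) * [p*9.432557 + (1-p)*18.483136] = 13.609974
  V(0,0) = exp(-r*dt) * [p*5.645758 + (1-p)*13.609974] = 9.336530

Answer: Price = V(0,0) = 9.3365
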